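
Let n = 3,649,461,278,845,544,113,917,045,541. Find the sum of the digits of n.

3+6+4+9+4+6+1+2+7+8+8+4+5+5+4+4+1+1+3+9+1+7+0+4+5+5+4+1 = 121

121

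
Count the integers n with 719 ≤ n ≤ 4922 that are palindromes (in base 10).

67

The integers in [719, 4922] that are palindromes (in base 10): 727, 737, 747, 757, 767, 777, …, 4774, 4884.
67 qualify.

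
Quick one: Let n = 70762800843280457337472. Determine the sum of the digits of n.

7+0+7+6+2+8+0+0+8+4+3+2+8+0+4+5+7+3+3+7+4+7+2 = 97

97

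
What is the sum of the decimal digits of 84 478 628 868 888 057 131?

8+4+4+7+8+6+2+8+8+6+8+8+8+8+0+5+7+1+3+1 = 110

110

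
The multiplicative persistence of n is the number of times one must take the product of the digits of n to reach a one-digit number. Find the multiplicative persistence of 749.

749 → 252 → 20 → 0 (3 steps)

3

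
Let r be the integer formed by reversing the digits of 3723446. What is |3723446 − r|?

2719827

Reverse of 3723446 is 6443273.
|3723446 − 6443273| = 2719827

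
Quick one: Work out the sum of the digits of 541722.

5+4+1+7+2+2 = 21

21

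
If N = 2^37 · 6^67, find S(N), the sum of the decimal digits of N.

270

2^37 · 6^67 = 1880371305700313715324699863766622233663045520496687804571451392
Sum of its 64 digits: 270.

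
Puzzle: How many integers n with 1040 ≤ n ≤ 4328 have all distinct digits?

1686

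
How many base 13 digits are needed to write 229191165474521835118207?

21

229191165474521835118207 in base 13 is C0A0A7870B19721547B4B, which has 21 digits.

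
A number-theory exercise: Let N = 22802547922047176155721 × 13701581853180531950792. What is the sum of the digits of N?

22802547922047176155721 × 13701581853180531950792 = 312430976815001035884516398388660179301281032
Sum of its 45 digits: 178.

178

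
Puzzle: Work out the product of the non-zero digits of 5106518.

1200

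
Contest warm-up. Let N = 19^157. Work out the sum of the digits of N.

19^157 = 581186274899706972831421391417641072300700843706617376040224916350662006010995942378926073253583568161964251127580417823679739851997917309209993609088481759108685890042812061131177154939404645838384739
Sum of its 201 digits: 901.

901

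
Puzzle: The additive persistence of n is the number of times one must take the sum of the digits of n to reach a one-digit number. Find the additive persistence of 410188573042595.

410188573042595 → 62 → 8 (2 steps)

2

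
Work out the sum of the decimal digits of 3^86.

171

3^86 = 107752636643058178097424660240453423951129
Sum of its 42 digits: 171.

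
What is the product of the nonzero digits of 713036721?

5292

7×1×3×3×6×7×2×1 = 5292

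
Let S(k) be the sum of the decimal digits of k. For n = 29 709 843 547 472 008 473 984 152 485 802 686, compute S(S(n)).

First digit sum: 169.
1+6+9 = 16.

16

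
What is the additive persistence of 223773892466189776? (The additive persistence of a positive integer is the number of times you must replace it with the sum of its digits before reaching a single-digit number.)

223773892466189776 → 97 → 16 → 7 (3 steps)

3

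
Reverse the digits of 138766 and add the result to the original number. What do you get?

Reverse of 138766 is 667831.
138766 + 667831 = 806597

806597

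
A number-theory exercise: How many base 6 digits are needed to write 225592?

225592 in base 6 is 4500224, which has 7 digits.

7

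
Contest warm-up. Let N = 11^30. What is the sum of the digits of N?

145

11^30 = 17449402268886407318558803753801
Sum of its 32 digits: 145.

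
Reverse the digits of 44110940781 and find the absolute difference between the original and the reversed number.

25406039637

Reverse of 44110940781 is 18704901144.
|44110940781 − 18704901144| = 25406039637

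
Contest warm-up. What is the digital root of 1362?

3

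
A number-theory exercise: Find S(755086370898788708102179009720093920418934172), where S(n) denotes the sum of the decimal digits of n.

7+5+5+0+8+6+3+7+0+8+9+8+7+8+8+7+0+8+1+0+2+1+7+9+0+0+9+7+2+0+0+9+3+9+2+0+4+1+8+9+3+4+1+7+2 = 204

204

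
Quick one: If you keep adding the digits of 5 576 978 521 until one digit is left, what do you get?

1

5+5+7+6+9+7+8+5+2+1 = 55
5+5 = 10
1+0 = 1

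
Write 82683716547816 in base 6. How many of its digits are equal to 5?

82683716547816 in base 6 is 451504213000025400.
The digit 5 appears 3 times.

3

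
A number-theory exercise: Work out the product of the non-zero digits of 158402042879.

1×5×8×4×2×4×2×8×7×9 = 1290240

1290240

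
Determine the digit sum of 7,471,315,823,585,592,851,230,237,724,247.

132

7+4+7+1+3+1+5+8+2+3+5+8+5+5+9+2+8+5+1+2+3+0+2+3+7+7+2+4+2+4+7 = 132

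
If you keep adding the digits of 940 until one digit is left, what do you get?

4

9+4+0 = 13
1+3 = 4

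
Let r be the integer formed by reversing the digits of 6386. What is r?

Reversing 6386 gives 6836.

6836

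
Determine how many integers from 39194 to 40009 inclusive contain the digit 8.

235

The integers in [39194, 40009] that contain the digit 8: 39198, 39208, 39218, 39228, 39238, 39248, …, 39998, 40008.
235 qualify.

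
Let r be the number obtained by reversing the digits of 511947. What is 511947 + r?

Reverse of 511947 is 749115.
511947 + 749115 = 1261062

1261062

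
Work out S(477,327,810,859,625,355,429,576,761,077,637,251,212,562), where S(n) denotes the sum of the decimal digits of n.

4+7+7+3+2+7+8+1+0+8+5+9+6+2+5+3+5+5+4+2+9+5+7+6+7+6+1+0+7+7+6+3+7+2+5+1+2+1+2+5+6+2 = 190

190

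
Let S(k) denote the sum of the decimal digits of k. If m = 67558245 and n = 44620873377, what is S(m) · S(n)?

2142

S(67558245) = 6+7+5+5+8+2+4+5 = 42.
S(44620873377) = 4+4+6+2+0+8+7+3+3+7+7 = 51.
42 · 51 = 2142.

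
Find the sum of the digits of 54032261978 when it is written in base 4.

26

54032261978 in base 4 is 302110210232031122.
Digit sum: 3+0+2+1+1+0+2+1+0+2+3+2+0+3+1+1+2+2 = 26.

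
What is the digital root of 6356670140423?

6+3+5+6+6+7+0+1+4+0+4+2+3 = 47
4+7 = 11
1+1 = 2

2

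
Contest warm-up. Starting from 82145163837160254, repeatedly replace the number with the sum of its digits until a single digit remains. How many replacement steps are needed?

3

82145163837160254 → 66 → 12 → 3 (3 steps)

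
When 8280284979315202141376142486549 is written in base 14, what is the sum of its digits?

169

8280284979315202141376142486549 in base 14 is D2022C63CC17C2BA128A589A405.
Digit sum: 13+2+0+2+2+12+6+3+12+12+1+7+12+2+11+10+1+2+8+10+5+8+9+10+4+0+5 = 169.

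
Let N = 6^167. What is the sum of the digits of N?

6^167 = 8938380001266777906884958508420497831014352408807896669415371777961485697689510482513941933974205155511460896352112388399993716736
Sum of its 130 digits: 630.

630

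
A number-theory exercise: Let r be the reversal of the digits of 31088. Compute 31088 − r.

-56925

Reverse of 31088 is 88013.
31088 − 88013 = -56925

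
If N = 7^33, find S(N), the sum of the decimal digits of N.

7^33 = 7730993719707444524137094407
Sum of its 28 digits: 127.

127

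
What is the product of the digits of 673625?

7560

6×7×3×6×2×5 = 7560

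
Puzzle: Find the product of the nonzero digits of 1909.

81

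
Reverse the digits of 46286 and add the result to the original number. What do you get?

Reverse of 46286 is 68264.
46286 + 68264 = 114550

114550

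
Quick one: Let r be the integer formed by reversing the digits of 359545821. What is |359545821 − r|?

230999868

Reverse of 359545821 is 128545953.
|359545821 − 128545953| = 230999868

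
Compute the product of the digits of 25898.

2×5×8×9×8 = 5760

5760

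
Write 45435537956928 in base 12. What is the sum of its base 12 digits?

64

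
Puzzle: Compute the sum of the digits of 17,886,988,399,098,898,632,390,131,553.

159

1+7+8+8+6+9+8+8+3+9+9+0+9+8+8+9+8+6+3+2+3+9+0+1+3+1+5+5+3 = 159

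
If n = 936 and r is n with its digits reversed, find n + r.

1575

Reverse of 936 is 639.
936 + 639 = 1575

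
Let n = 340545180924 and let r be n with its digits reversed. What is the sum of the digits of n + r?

Reversal of 340545180924 is 429081545043; 340545180924 + 429081545043 = 769626725967.
Digit sum of 769626725967: 7+6+9+6+2+6+7+2+5+9+6+7 = 72.

72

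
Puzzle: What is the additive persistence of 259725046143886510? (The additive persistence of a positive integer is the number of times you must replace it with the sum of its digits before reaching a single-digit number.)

259725046143886510 → 76 → 13 → 4 (3 steps)

3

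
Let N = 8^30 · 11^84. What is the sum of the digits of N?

8^30 · 11^84 = 3712659863722201100545786384218878945659549887621506956631366601205380918256061961640475435570931216019192004214784
Sum of its 115 digits: 496.

496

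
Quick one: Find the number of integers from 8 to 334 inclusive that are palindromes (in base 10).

35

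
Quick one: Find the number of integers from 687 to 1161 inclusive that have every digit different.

282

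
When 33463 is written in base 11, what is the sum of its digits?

13

33463 in base 11 is 23161.
Digit sum: 2+3+1+6+1 = 13.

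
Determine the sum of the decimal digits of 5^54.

127

5^54 = 55511151231257827021181583404541015625
Sum of its 38 digits: 127.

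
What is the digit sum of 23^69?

23^69 = 9103757593578437567350063530651961606674351707875801049359009935355516866292767865363891254263
Sum of its 94 digits: 440.

440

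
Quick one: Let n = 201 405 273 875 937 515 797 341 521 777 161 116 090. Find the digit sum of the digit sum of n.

First digit sum: 159.
1+5+9 = 15.

15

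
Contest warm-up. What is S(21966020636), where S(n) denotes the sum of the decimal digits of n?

2+1+9+6+6+0+2+0+6+3+6 = 41

41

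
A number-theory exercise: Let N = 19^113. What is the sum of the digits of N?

19^113 = 3156144711224622406574156525268164145308490749124715514526554649598602104214132133822653018203811693521913344024650014278208913260696019390559059
Sum of its 145 digits: 559.

559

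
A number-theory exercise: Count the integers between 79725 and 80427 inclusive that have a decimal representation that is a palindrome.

The integers in [79725, 80427] that have a decimal representation that is a palindrome: 79797, 79897, 79997, 80008, 80108, 80208, 80308, 80408.
8 qualify.

8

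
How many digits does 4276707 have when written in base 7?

4276707 in base 7 is 51231351, which has 8 digits.

8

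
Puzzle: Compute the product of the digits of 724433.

2016

7×2×4×4×3×3 = 2016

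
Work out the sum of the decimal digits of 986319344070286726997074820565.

147

9+8+6+3+1+9+3+4+4+0+7+0+2+8+6+7+2+6+9+9+7+0+7+4+8+2+0+5+6+5 = 147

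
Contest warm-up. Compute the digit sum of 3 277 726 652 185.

3+2+7+7+7+2+6+6+5+2+1+8+5 = 61

61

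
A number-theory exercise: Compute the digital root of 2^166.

7

The digital root of n equals n mod 9 (or 9 when 9 | n), so we need 2^166 mod 9.
2^166 ≡ 7 (mod 9), so the digital root is 7.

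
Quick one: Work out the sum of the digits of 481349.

29

4+8+1+3+4+9 = 29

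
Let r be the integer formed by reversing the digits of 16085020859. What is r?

95802058061

Reversing 16085020859 gives 95802058061.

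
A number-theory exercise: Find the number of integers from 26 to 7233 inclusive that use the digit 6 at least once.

2665

The integers in [26, 7233] that use the digit 6 at least once: 26, 36, 46, 56, 60, 61, …, 7216, 7226.
2665 qualify.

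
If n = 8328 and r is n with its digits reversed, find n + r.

Reverse of 8328 is 8238.
8328 + 8238 = 16566

16566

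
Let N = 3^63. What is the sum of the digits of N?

153

3^63 = 1144561273430837494885949696427
Sum of its 31 digits: 153.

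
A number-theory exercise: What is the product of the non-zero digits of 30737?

3×7×3×7 = 441

441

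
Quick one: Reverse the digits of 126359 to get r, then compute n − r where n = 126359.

Reverse of 126359 is 953621.
126359 − 953621 = -827262

-827262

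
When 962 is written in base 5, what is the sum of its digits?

962 in base 5 is 12322.
Digit sum: 1+2+3+2+2 = 10.

10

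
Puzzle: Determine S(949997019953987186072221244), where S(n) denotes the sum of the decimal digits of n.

137

9+4+9+9+9+7+0+1+9+9+5+3+9+8+7+1+8+6+0+7+2+2+2+1+2+4+4 = 137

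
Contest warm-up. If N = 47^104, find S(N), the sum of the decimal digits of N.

715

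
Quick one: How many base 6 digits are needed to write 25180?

6

25180 in base 6 is 312324, which has 6 digits.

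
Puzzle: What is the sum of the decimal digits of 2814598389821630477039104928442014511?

153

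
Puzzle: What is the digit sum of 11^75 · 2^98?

464

11^75 · 2^98 = 403079732744115179669488823431254400159144485122976284420734357125557419786523950577308083085104533517369344
Sum of its 108 digits: 464.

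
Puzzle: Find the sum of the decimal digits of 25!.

25! = 15511210043330985984000000
Sum of its 26 digits: 72.

72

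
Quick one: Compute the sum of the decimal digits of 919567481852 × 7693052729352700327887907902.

919567481852 × 7693052729352700327887907902 = 7074281126085518326472258199162632394504
Sum of its 40 digits: 168.

168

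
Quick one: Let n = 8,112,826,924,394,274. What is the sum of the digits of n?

8+1+1+2+8+2+6+9+2+4+3+9+4+2+7+4 = 72

72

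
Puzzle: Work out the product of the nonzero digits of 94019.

324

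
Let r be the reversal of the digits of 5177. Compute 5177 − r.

Reverse of 5177 is 7715.
5177 − 7715 = -2538

-2538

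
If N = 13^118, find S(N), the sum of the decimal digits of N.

625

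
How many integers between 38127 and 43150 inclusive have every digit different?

1683

The integers in [38127, 43150] that have every digit different: 38127, 38129, 38140, 38142, 38145, 38146, …, 43129, 43150.
1683 qualify.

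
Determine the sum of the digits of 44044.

16

4+4+0+4+4 = 16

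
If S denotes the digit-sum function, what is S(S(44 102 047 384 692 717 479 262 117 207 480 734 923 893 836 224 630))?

4

First digit sum: 211.
2+1+1 = 4.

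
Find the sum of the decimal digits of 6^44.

6^44 = 17324272922341479351919144385642496
Sum of its 35 digits: 153.

153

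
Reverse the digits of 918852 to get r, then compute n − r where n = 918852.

Reverse of 918852 is 258819.
918852 − 258819 = 660033

660033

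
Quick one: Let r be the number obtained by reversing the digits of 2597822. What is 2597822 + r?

4885774

Reverse of 2597822 is 2287952.
2597822 + 2287952 = 4885774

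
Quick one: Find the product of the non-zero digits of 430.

12

4×3 = 12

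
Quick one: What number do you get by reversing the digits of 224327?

Reversing 224327 gives 723422.

723422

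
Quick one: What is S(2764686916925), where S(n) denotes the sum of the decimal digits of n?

2+7+6+4+6+8+6+9+1+6+9+2+5 = 71

71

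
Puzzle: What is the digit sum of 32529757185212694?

3+2+5+2+9+7+5+7+1+8+5+2+1+2+6+9+4 = 78

78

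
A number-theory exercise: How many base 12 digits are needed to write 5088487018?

9

5088487018 in base 12 is BA015A34A, which has 9 digits.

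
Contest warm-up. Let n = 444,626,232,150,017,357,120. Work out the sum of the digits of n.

4+4+4+6+2+6+2+3+2+1+5+0+0+1+7+3+5+7+1+2+0 = 65

65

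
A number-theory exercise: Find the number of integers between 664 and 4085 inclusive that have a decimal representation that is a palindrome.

The integers in [664, 4085] that have a decimal representation that is a palindrome: 666, 676, 686, 696, 707, 717, …, 3993, 4004.
65 qualify.

65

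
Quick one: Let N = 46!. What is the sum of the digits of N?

216

46! = 5502622159812088949850305428800254892961651752960000000000
Sum of its 58 digits: 216.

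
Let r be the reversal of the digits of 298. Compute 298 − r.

Reverse of 298 is 892.
298 − 892 = -594

-594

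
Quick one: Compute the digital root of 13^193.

The digital root of n equals n mod 9 (or 9 when 9 | n), so we need 13^193 mod 9.
13^193 ≡ 4 (mod 9), so the digital root is 4.

4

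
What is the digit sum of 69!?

351

69! = 171122452428141311372468338881272839092270544893520369393648040923257279754140647424000000000000000
Sum of its 99 digits: 351.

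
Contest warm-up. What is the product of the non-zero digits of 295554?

2×9×5×5×5×4 = 9000

9000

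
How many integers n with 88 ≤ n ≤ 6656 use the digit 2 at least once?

2547

The integers in [88, 6656] that use the digit 2 at least once: 92, 102, 112, 120, 121, 122, …, 6642, 6652.
2547 qualify.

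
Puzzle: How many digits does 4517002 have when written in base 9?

7

4517002 in base 9 is 8444141, which has 7 digits.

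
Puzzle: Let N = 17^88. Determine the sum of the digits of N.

17^88 = 1903290506131989107938425231177804232857273673377419454612921974633741991360936510281780681016390527054739841
Sum of its 109 digits: 469.

469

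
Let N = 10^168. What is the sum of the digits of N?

10^168 = 1000000000000000000000000000000000000000000000000000000000000000000000000000000000000000000000000000000000000000000000000000000000000000000000000000000000000000000000000
Sum of its 169 digits: 1.

1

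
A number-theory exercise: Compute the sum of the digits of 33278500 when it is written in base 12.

46

33278500 in base 12 is B18A484.
Digit sum: 11+1+8+10+4+8+4 = 46.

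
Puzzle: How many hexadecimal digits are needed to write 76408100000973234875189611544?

76408100000973234875189611544 in base 16 is F6E34C88D3C62E0ED932CC18, which has 24 digits.

24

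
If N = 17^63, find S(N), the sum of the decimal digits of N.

359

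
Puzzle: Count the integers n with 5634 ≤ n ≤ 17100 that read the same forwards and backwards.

115

The integers in [5634, 17100] that read the same forwards and backwards: 5665, 5775, 5885, 5995, 6006, 6116, …, 16961, 17071.
115 qualify.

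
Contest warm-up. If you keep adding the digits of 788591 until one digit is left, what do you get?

2

7+8+8+5+9+1 = 38
3+8 = 11
1+1 = 2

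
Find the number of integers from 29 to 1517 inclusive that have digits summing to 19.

The integers in [29, 1517] that have digits summing to 19: 199, 289, 298, 379, 388, 397, …, 1486, 1495.
60 qualify.

60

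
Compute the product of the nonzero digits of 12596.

540

1×2×5×9×6 = 540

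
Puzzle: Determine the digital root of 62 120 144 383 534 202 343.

6+2+1+2+0+1+4+4+3+8+3+5+3+4+2+0+2+3+4+3 = 60
6+0 = 6

6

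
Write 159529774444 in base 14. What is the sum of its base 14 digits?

159529774444 in base 14 is 7A152ACC8C.
Digit sum: 7+10+1+5+2+10+12+12+8+12 = 79.

79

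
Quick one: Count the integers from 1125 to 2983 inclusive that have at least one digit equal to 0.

The integers in [1125, 2983] that have at least one digit equal to 0: 1130, 1140, 1150, 1160, 1170, 1180, …, 2970, 2980.
429 qualify.

429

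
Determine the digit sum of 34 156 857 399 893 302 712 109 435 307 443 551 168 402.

3+4+1+5+6+8+5+7+3+9+9+8+9+3+3+0+2+7+1+2+1+0+9+4+3+5+3+0+7+4+4+3+5+5+1+1+6+8+4+0+2 = 170

170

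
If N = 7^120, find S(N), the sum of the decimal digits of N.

460

7^120 = 258086210989349276047917817413172383631691140276099547911280598425927853437317437263620645695945672001
Sum of its 102 digits: 460.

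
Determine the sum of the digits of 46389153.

39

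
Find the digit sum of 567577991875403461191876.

5+6+7+5+7+7+9+9+1+8+7+5+4+0+3+4+6+1+1+9+1+8+7+6 = 126

126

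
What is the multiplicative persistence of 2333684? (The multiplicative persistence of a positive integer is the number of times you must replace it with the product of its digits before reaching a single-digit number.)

2333684 → 10368 → 0 (2 steps)

2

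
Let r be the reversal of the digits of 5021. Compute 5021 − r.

3816

Reverse of 5021 is 1205.
5021 − 1205 = 3816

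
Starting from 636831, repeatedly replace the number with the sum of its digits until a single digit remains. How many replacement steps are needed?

2

636831 → 27 → 9 (2 steps)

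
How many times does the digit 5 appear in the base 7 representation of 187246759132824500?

187246759132824500 in base 7 is 222662421625644226244.
The digit 5 appears 1 time.

1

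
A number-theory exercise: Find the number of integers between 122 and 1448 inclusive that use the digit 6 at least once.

The integers in [122, 1448] that use the digit 6 at least once: 126, 136, 146, 156, 160, 161, …, 1436, 1446.
331 qualify.

331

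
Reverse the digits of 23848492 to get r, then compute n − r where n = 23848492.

-5636340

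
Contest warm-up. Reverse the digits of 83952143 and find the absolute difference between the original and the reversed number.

Reverse of 83952143 is 34125938.
|83952143 − 34125938| = 49826205

49826205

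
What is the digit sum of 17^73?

17^73 = 664922854477460304521274345132525020049169433616579424626190476175164425470051684475963537
Sum of its 90 digits: 377.

377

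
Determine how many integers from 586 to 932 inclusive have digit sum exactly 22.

14

The integers in [586, 932] that have digit sum exactly 22: 589, 598, 679, 688, 697, 769, …, 886, 895.
14 qualify.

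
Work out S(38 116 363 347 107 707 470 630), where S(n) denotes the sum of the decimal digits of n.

87

3+8+1+1+6+3+6+3+3+4+7+1+0+7+7+0+7+4+7+0+6+3+0 = 87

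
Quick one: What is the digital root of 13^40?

The digital root of n equals n mod 9 (or 9 when 9 | n), so we need 13^40 mod 9.
13^40 ≡ 4 (mod 9), so the digital root is 4.

4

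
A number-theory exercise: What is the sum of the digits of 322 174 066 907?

3+2+2+1+7+4+0+6+6+9+0+7 = 47

47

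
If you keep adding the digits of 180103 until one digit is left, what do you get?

4

1+8+0+1+0+3 = 13
1+3 = 4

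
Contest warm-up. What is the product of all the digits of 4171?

4×1×7×1 = 28

28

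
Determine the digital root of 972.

9+7+2 = 18
1+8 = 9

9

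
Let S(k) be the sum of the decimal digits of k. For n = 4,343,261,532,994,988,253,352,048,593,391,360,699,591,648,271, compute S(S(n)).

11

First digit sum: 218.
2+1+8 = 11.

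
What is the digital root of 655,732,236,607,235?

8

6+5+5+7+3+2+2+3+6+6+0+7+2+3+5 = 62
6+2 = 8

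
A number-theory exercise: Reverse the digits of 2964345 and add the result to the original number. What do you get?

Reverse of 2964345 is 5434692.
2964345 + 5434692 = 8399037

8399037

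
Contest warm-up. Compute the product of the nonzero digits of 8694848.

442368

8×6×9×4×8×4×8 = 442368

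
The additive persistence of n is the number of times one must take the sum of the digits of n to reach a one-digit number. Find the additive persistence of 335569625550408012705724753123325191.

3

335569625550408012705724753123325191 → 136 → 10 → 1 (3 steps)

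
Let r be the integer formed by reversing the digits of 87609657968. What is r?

Reversing 87609657968 gives 86975690678.

86975690678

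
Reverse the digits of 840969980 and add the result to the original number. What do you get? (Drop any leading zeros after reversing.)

Reverse of 840969980 is 89969048.
840969980 + 89969048 = 930939028

930939028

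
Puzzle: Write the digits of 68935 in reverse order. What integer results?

Reversing 68935 gives 53986.

53986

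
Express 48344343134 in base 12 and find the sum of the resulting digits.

48344343134 in base 12 is 945250A512.
Digit sum: 9+4+5+2+5+0+10+5+1+2 = 43.

43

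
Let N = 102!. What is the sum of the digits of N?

630

102! = 961446671503512660926865558697259548455355905059659464369444714048531715130254590603314961882364451384985595980362059157503710042865532928000000000000000000000000
Sum of its 162 digits: 630.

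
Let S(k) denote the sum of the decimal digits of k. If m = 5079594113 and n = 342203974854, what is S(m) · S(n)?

S(5079594113) = 5+0+7+9+5+9+4+1+1+3 = 44.
S(342203974854) = 3+4+2+2+0+3+9+7+4+8+5+4 = 51.
44 · 51 = 2244.

2244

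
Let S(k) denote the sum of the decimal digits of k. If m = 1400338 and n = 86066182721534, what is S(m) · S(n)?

1121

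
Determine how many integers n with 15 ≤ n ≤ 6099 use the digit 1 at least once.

The integers in [15, 6099] that use the digit 1 at least once: 15, 16, 17, 18, 19, 21, …, 6081, 6091.
2368 qualify.

2368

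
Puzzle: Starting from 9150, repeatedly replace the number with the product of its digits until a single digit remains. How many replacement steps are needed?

1

9150 → 0 (1 step)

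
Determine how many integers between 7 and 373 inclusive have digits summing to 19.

3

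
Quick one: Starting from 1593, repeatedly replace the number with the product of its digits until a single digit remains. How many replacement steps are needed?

3

1593 → 135 → 15 → 5 (3 steps)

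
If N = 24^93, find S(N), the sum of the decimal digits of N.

24^93 = 228899834768746952520269727821994282230145842269262253708379737557990079807580651187587401512793394155655345037281185254892109824
Sum of its 129 digits: 612.

612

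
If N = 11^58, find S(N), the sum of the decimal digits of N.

277

11^58 = 2516377186292711566730985912068419625116019959228909823321881
Sum of its 61 digits: 277.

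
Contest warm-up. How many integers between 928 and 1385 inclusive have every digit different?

207

The integers in [928, 1385] that have every digit different: 928, 930, 931, 932, 934, 935, …, 1384, 1385.
207 qualify.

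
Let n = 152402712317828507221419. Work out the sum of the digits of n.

84

1+5+2+4+0+2+7+1+2+3+1+7+8+2+8+5+0+7+2+2+1+4+1+9 = 84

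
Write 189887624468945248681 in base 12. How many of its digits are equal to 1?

189887624468945248681 in base 12 is 71708B48B413A434661.
The digit 1 appears 3 times.

3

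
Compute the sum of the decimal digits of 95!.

585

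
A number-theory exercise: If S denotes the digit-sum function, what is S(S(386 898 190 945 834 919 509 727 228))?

11

First digit sum: 146.
1+4+6 = 11.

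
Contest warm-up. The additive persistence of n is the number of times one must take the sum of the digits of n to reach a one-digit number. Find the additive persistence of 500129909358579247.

500129909358579247 → 85 → 13 → 4 (3 steps)

3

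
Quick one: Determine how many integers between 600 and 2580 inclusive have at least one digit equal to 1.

1269

The integers in [600, 2580] that have at least one digit equal to 1: 601, 610, 611, 612, 613, 614, …, 2561, 2571.
1269 qualify.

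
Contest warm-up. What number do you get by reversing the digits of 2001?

1002

Reversing 2001 gives 1002.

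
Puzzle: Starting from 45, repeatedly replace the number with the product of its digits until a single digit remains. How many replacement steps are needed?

45 → 20 → 0 (2 steps)

2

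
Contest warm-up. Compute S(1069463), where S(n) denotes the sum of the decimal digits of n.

29

1+0+6+9+4+6+3 = 29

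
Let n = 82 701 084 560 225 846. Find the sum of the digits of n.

68

8+2+7+0+1+0+8+4+5+6+0+2+2+5+8+4+6 = 68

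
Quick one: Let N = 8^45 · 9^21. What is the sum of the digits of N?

315

8^45 · 9^21 = 4765869133794235708719499082730983394271974395779704434982912
Sum of its 61 digits: 315.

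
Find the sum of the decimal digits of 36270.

18

3+6+2+7+0 = 18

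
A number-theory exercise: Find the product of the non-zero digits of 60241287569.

1451520

6×2×4×1×2×8×7×5×6×9 = 1451520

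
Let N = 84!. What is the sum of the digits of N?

477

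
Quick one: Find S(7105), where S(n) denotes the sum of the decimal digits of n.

13

7+1+0+5 = 13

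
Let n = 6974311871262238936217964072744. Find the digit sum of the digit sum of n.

First digit sum: 141.
1+4+1 = 6.

6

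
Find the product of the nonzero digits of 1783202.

1×7×8×3×2×2 = 672

672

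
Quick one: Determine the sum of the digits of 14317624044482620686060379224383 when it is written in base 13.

14317624044482620686060379224383 in base 13 is C010404644CA6716507830428683.
Digit sum: 12+0+1+0+4+0+4+6+4+4+12+10+6+7+1+6+5+0+7+8+3+0+4+2+8+6+8+3 = 131.

131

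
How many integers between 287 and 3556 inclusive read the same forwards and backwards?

The integers in [287, 3556] that read the same forwards and backwards: 292, 303, 313, 323, 333, 343, …, 3443, 3553.
97 qualify.

97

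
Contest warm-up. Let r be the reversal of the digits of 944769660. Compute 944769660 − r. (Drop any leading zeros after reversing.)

877802211

Reverse of 944769660 is 66967449.
944769660 − 66967449 = 877802211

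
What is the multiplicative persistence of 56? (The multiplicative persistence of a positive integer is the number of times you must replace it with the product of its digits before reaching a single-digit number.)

2

56 → 30 → 0 (2 steps)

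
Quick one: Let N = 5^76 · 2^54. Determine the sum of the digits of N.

67

5^76 · 2^54 = 2384185791015625000000000000000000000000000000000000000000000000000000
Sum of its 70 digits: 67.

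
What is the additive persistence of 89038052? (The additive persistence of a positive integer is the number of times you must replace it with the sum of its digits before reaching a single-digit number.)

2

89038052 → 35 → 8 (2 steps)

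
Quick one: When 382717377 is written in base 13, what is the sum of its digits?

382717377 in base 13 is 6139CCB3.
Digit sum: 6+1+3+9+12+12+11+3 = 57.

57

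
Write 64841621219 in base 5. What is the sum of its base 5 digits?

43

64841621219 in base 5 is 2030243423334334.
Digit sum: 2+0+3+0+2+4+3+4+2+3+3+3+4+3+3+4 = 43.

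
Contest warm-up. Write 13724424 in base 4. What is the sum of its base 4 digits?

15

13724424 in base 4 is 310112230020.
Digit sum: 3+1+0+1+1+2+2+3+0+0+2+0 = 15.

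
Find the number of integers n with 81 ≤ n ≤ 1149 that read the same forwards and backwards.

The integers in [81, 1149] that read the same forwards and backwards: 88, 99, 101, 111, 121, 131, …, 1001, 1111.
94 qualify.

94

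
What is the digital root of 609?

6+0+9 = 15
1+5 = 6
(Equivalently, 609 mod 9 = 6.)

6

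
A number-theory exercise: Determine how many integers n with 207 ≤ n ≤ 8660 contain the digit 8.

2791

The integers in [207, 8660] that contain the digit 8: 208, 218, 228, 238, 248, 258, …, 8659, 8660.
2791 qualify.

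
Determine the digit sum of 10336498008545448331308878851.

1+0+3+3+6+4+9+8+0+0+8+5+4+5+4+4+8+3+3+1+3+0+8+8+7+8+8+5+1 = 127

127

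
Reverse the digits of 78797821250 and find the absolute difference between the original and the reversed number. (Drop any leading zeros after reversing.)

Reverse of 78797821250 is 5212879787.
|78797821250 − 5212879787| = 73584941463

73584941463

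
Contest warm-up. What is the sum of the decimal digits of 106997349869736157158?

114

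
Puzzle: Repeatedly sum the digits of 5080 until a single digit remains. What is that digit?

4

5+0+8+0 = 13
1+3 = 4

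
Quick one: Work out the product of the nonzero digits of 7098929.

81648

7×9×8×9×2×9 = 81648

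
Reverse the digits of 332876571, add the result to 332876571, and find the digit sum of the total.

Reversal of 332876571 is 175678233; 332876571 + 175678233 = 508554804.
Digit sum of 508554804: 5+0+8+5+5+4+8+0+4 = 39.

39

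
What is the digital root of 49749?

6

4+9+7+4+9 = 33
3+3 = 6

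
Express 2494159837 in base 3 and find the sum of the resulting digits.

19

2494159837 in base 3 is 20102211012110002021.
Digit sum: 2+0+1+0+2+2+1+1+0+1+2+1+1+0+0+0+2+0+2+1 = 19.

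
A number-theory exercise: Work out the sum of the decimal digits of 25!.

25! = 15511210043330985984000000
Sum of its 26 digits: 72.

72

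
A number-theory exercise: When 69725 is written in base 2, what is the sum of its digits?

7

69725 in base 2 is 10001000001011101.
Digit sum: 1+0+0+0+1+0+0+0+0+0+1+0+1+1+1+0+1 = 7.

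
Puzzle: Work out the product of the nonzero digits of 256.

60

2×5×6 = 60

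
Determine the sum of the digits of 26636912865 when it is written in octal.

38

26636912865 in base 8 is 306353604341.
Digit sum: 3+0+6+3+5+3+6+0+4+3+4+1 = 38.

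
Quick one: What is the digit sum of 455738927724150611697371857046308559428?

184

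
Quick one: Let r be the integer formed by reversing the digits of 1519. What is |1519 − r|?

Reverse of 1519 is 9151.
|1519 − 9151| = 7632

7632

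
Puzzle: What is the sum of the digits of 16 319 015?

26

1+6+3+1+9+0+1+5 = 26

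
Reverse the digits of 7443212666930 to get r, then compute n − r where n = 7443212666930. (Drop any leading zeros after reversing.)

7046550543483

Reverse of 7443212666930 is 396662123447.
7443212666930 − 396662123447 = 7046550543483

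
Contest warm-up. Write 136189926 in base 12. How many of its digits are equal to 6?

1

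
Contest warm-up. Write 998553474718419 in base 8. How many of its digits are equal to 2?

2

998553474718419 in base 8 is 34302673111455323.
The digit 2 appears 2 times.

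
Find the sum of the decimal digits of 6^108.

6^108 = 1097324413128695095014498519762948444299315170409742569521688363865669310779664367616
Sum of its 85 digits: 405.

405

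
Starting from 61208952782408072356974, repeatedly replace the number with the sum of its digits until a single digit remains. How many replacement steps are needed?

2

61208952782408072356974 → 105 → 6 (2 steps)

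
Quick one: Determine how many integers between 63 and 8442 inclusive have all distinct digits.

4461

The integers in [63, 8442] that have all distinct digits: 63, 64, 65, 67, 68, 69, …, 8437, 8439.
4461 qualify.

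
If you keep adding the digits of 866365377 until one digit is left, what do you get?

6

8+6+6+3+6+5+3+7+7 = 51
5+1 = 6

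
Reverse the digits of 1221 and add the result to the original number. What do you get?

2442

Reverse of 1221 is 1221.
1221 + 1221 = 2442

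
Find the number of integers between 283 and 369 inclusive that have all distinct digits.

62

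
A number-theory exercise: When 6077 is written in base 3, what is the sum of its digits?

7

6077 in base 3 is 22100002.
Digit sum: 2+2+1+0+0+0+0+2 = 7.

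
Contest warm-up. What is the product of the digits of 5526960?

0

5×5×2×6×9×6×0 = 0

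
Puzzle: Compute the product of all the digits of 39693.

3×9×6×9×3 = 4374

4374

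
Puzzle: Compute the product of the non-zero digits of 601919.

486

6×1×9×1×9 = 486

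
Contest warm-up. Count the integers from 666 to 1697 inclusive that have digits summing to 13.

The integers in [666, 1697] that have digits summing to 13: 670, 706, 715, 724, 733, 742, …, 1651, 1660.
77 qualify.

77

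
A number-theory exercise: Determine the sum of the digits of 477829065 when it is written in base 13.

477829065 in base 13 is 77CC17BC.
Digit sum: 7+7+12+12+1+7+11+12 = 69.

69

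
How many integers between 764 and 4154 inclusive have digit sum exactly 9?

The integers in [764, 4154] that have digit sum exactly 9: 801, 810, 900, 1008, 1017, 1026, …, 4131, 4140.
123 qualify.

123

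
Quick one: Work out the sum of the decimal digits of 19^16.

91

19^16 = 288441413567621167681
Sum of its 21 digits: 91.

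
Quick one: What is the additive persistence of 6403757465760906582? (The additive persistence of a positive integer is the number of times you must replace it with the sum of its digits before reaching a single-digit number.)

6403757465760906582 → 90 → 9 (2 steps)

2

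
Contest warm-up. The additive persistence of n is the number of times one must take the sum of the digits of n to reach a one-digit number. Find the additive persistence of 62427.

2

62427 → 21 → 3 (2 steps)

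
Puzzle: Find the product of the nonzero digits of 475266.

4×7×5×2×6×6 = 10080

10080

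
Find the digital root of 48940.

4+8+9+4+0 = 25
2+5 = 7

7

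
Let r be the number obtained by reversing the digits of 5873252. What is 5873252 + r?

8397037

Reverse of 5873252 is 2523785.
5873252 + 2523785 = 8397037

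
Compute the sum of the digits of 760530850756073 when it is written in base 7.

47

760530850756073 in base 7 is 316123353315510005.
Digit sum: 3+1+6+1+2+3+3+5+3+3+1+5+5+1+0+0+0+5 = 47.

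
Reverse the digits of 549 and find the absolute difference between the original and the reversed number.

Reverse of 549 is 945.
|549 − 945| = 396

396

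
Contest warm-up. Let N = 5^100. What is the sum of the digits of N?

5^100 = 7888609052210118054117285652827862296732064351090230047702789306640625
Sum of its 70 digits: 283.

283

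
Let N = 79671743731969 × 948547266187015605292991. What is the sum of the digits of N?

155

79671743731969 × 948547266187015605292991 = 75572414709311691125536244244018329279
Sum of its 38 digits: 155.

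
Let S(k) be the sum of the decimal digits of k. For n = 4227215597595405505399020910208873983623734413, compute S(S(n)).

16

First digit sum: 196.
1+9+6 = 16.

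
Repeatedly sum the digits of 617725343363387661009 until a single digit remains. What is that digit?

6+1+7+7+2+5+3+4+3+3+6+3+3+8+7+6+6+1+0+0+9 = 90
9+0 = 9

9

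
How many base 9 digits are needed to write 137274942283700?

137274942283700 in base 9 is 600040552342175, which has 15 digits.

15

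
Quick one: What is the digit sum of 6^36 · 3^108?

6^36 · 3^108 = 34877112606254173057208610836008730567766265937066338041944172707384751518908416
Sum of its 80 digits: 342.

342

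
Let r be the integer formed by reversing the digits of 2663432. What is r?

Reversing 2663432 gives 2343662.

2343662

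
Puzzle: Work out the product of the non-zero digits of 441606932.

4×4×1×6×6×9×3×2 = 31104

31104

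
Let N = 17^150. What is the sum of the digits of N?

802

17^150 = 36926505171389432251064150202562814007472190016867877501650856866068714188255953768088437087198019533295018612411027616169487104837532697335951669148723663600469236692245142217080369249
Sum of its 185 digits: 802.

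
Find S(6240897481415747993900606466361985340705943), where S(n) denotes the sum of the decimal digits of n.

6+2+4+0+8+9+7+4+8+1+4+1+5+7+4+7+9+9+3+9+0+0+6+0+6+4+6+6+3+6+1+9+8+5+3+4+0+7+0+5+9+4+3 = 202

202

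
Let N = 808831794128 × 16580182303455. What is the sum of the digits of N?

102

808831794128 × 16580182303455 = 13410578599472823383112240
Sum of its 26 digits: 102.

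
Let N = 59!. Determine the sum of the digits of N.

59! = 138683118545689835737939019720389406345902876772687432540821294940160000000000000
Sum of its 81 digits: 324.

324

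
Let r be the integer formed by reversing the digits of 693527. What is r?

Reversing 693527 gives 725396.

725396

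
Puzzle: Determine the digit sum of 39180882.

39

3+9+1+8+0+8+8+2 = 39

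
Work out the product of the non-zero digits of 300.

3 = 3

3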